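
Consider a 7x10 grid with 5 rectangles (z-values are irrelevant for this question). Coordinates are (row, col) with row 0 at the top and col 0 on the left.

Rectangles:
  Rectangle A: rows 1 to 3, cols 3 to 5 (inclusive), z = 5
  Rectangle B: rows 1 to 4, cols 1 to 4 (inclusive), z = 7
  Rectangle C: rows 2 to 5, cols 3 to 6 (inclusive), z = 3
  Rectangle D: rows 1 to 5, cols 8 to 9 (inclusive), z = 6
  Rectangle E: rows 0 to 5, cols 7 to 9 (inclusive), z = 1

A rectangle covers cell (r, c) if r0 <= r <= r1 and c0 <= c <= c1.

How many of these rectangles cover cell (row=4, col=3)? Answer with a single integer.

Answer: 2

Derivation:
Check cell (4,3):
  A: rows 1-3 cols 3-5 -> outside (row miss)
  B: rows 1-4 cols 1-4 -> covers
  C: rows 2-5 cols 3-6 -> covers
  D: rows 1-5 cols 8-9 -> outside (col miss)
  E: rows 0-5 cols 7-9 -> outside (col miss)
Count covering = 2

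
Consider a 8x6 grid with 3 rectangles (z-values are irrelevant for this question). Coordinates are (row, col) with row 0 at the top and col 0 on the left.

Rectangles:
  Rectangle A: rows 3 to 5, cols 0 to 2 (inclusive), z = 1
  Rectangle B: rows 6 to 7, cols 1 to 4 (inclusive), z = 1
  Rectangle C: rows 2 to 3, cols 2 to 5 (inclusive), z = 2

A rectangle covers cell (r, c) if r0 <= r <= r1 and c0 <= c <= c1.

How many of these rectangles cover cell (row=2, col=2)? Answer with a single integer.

Check cell (2,2):
  A: rows 3-5 cols 0-2 -> outside (row miss)
  B: rows 6-7 cols 1-4 -> outside (row miss)
  C: rows 2-3 cols 2-5 -> covers
Count covering = 1

Answer: 1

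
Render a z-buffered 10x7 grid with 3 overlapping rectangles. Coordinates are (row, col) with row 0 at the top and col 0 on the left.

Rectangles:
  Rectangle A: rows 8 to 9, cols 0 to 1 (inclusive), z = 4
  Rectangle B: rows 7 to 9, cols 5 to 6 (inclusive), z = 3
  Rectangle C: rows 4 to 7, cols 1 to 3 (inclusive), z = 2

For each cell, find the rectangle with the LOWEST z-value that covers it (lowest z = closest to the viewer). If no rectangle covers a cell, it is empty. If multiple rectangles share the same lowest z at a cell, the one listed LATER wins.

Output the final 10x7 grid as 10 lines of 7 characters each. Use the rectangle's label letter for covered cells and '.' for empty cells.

.......
.......
.......
.......
.CCC...
.CCC...
.CCC...
.CCC.BB
AA...BB
AA...BB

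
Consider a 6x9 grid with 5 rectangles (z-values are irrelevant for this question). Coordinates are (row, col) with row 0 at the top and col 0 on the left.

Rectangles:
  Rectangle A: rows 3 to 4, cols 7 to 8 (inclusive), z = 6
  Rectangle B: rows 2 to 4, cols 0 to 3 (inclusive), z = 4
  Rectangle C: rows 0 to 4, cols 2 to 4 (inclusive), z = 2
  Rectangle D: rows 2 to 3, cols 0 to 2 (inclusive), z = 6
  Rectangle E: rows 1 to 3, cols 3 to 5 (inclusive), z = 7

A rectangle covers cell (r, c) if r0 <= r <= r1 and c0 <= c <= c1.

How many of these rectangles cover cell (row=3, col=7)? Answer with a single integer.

Check cell (3,7):
  A: rows 3-4 cols 7-8 -> covers
  B: rows 2-4 cols 0-3 -> outside (col miss)
  C: rows 0-4 cols 2-4 -> outside (col miss)
  D: rows 2-3 cols 0-2 -> outside (col miss)
  E: rows 1-3 cols 3-5 -> outside (col miss)
Count covering = 1

Answer: 1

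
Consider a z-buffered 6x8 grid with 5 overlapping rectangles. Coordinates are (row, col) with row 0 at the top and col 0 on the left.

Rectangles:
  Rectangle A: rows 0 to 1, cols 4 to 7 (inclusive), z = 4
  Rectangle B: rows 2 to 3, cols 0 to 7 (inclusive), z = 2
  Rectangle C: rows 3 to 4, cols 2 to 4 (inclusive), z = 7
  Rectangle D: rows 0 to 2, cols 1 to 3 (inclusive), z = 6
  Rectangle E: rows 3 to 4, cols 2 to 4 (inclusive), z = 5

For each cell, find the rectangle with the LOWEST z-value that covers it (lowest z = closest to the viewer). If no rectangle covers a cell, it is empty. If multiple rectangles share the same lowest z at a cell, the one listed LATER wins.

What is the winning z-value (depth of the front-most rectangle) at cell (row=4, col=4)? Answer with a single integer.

Answer: 5

Derivation:
Check cell (4,4):
  A: rows 0-1 cols 4-7 -> outside (row miss)
  B: rows 2-3 cols 0-7 -> outside (row miss)
  C: rows 3-4 cols 2-4 z=7 -> covers; best now C (z=7)
  D: rows 0-2 cols 1-3 -> outside (row miss)
  E: rows 3-4 cols 2-4 z=5 -> covers; best now E (z=5)
Winner: E at z=5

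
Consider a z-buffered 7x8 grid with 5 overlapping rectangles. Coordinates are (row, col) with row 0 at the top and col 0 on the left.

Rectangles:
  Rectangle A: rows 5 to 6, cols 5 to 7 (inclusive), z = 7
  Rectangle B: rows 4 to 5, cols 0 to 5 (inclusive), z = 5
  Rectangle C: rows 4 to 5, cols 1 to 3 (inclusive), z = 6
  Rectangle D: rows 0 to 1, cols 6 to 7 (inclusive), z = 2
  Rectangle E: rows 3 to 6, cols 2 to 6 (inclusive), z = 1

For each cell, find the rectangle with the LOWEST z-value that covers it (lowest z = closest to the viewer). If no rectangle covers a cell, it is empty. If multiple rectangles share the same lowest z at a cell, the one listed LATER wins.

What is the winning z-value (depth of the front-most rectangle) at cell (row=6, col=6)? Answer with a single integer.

Check cell (6,6):
  A: rows 5-6 cols 5-7 z=7 -> covers; best now A (z=7)
  B: rows 4-5 cols 0-5 -> outside (row miss)
  C: rows 4-5 cols 1-3 -> outside (row miss)
  D: rows 0-1 cols 6-7 -> outside (row miss)
  E: rows 3-6 cols 2-6 z=1 -> covers; best now E (z=1)
Winner: E at z=1

Answer: 1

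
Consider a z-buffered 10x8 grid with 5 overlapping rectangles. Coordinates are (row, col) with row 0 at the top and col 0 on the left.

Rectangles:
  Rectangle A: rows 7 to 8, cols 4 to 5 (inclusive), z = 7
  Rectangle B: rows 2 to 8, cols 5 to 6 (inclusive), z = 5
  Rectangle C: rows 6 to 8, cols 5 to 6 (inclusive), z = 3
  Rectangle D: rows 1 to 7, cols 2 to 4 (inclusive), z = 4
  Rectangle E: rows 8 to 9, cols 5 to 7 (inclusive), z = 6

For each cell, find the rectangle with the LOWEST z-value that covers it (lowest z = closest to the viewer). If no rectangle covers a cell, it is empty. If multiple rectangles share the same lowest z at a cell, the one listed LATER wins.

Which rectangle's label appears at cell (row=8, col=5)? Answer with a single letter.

Check cell (8,5):
  A: rows 7-8 cols 4-5 z=7 -> covers; best now A (z=7)
  B: rows 2-8 cols 5-6 z=5 -> covers; best now B (z=5)
  C: rows 6-8 cols 5-6 z=3 -> covers; best now C (z=3)
  D: rows 1-7 cols 2-4 -> outside (row miss)
  E: rows 8-9 cols 5-7 z=6 -> covers; best now C (z=3)
Winner: C at z=3

Answer: C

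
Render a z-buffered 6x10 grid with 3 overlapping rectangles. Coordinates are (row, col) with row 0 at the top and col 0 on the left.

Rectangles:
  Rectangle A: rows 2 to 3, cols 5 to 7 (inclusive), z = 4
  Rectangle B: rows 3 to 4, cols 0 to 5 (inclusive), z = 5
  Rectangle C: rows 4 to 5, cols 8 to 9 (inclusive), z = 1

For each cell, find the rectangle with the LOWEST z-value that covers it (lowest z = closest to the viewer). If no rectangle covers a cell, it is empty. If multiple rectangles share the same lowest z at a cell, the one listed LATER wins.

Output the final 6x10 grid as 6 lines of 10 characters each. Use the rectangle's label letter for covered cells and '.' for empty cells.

..........
..........
.....AAA..
BBBBBAAA..
BBBBBB..CC
........CC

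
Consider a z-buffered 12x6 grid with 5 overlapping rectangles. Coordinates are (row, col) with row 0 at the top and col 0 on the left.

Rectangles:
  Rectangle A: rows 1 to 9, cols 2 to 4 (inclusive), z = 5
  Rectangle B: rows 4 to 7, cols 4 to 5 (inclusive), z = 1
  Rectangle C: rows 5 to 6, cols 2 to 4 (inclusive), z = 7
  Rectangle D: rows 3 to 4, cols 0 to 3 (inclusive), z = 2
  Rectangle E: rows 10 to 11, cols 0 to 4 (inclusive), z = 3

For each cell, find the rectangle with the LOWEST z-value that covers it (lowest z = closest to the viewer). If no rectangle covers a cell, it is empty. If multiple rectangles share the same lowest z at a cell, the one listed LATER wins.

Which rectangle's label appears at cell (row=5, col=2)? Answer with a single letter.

Answer: A

Derivation:
Check cell (5,2):
  A: rows 1-9 cols 2-4 z=5 -> covers; best now A (z=5)
  B: rows 4-7 cols 4-5 -> outside (col miss)
  C: rows 5-6 cols 2-4 z=7 -> covers; best now A (z=5)
  D: rows 3-4 cols 0-3 -> outside (row miss)
  E: rows 10-11 cols 0-4 -> outside (row miss)
Winner: A at z=5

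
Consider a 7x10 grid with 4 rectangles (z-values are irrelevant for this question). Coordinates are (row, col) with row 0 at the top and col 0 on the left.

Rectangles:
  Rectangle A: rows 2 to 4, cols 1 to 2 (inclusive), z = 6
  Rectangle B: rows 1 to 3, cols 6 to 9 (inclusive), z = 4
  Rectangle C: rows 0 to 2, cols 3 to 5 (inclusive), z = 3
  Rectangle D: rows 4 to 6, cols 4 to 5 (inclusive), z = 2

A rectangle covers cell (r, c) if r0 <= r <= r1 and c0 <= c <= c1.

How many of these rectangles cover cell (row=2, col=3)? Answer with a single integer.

Check cell (2,3):
  A: rows 2-4 cols 1-2 -> outside (col miss)
  B: rows 1-3 cols 6-9 -> outside (col miss)
  C: rows 0-2 cols 3-5 -> covers
  D: rows 4-6 cols 4-5 -> outside (row miss)
Count covering = 1

Answer: 1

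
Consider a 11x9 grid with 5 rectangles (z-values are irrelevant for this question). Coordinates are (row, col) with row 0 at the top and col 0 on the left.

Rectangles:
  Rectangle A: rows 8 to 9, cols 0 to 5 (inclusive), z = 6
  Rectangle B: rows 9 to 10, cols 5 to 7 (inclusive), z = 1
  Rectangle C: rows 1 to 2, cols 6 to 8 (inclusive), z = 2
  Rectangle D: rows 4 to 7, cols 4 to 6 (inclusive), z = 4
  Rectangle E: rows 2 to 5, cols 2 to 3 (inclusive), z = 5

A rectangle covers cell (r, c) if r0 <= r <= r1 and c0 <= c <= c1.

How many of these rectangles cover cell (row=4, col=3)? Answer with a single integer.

Check cell (4,3):
  A: rows 8-9 cols 0-5 -> outside (row miss)
  B: rows 9-10 cols 5-7 -> outside (row miss)
  C: rows 1-2 cols 6-8 -> outside (row miss)
  D: rows 4-7 cols 4-6 -> outside (col miss)
  E: rows 2-5 cols 2-3 -> covers
Count covering = 1

Answer: 1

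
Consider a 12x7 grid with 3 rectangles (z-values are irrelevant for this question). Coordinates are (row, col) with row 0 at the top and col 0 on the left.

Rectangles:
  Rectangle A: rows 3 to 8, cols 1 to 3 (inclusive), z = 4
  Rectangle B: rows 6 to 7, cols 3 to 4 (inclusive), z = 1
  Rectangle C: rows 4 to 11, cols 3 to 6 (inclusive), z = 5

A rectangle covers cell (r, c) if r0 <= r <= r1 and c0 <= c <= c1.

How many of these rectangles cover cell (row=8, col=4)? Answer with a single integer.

Check cell (8,4):
  A: rows 3-8 cols 1-3 -> outside (col miss)
  B: rows 6-7 cols 3-4 -> outside (row miss)
  C: rows 4-11 cols 3-6 -> covers
Count covering = 1

Answer: 1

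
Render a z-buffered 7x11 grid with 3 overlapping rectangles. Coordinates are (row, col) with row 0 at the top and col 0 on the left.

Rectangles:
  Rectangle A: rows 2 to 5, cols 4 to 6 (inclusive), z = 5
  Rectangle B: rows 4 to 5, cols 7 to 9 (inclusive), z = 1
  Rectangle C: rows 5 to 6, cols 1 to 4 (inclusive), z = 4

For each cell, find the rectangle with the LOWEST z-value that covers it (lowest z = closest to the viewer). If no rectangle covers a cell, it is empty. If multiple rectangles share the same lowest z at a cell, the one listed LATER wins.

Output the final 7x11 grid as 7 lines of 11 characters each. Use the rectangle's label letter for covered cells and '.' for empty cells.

...........
...........
....AAA....
....AAA....
....AAABBB.
.CCCCAABBB.
.CCCC......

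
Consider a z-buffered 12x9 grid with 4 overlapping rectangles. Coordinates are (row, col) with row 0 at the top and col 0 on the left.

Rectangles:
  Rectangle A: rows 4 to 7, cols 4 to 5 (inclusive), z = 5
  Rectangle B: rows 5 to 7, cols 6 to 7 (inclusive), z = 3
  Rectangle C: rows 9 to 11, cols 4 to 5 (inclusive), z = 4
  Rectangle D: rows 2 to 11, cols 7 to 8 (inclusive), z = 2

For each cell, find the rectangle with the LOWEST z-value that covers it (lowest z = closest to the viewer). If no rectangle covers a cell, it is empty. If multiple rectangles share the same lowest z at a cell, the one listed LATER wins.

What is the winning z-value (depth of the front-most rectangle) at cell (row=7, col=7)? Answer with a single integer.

Answer: 2

Derivation:
Check cell (7,7):
  A: rows 4-7 cols 4-5 -> outside (col miss)
  B: rows 5-7 cols 6-7 z=3 -> covers; best now B (z=3)
  C: rows 9-11 cols 4-5 -> outside (row miss)
  D: rows 2-11 cols 7-8 z=2 -> covers; best now D (z=2)
Winner: D at z=2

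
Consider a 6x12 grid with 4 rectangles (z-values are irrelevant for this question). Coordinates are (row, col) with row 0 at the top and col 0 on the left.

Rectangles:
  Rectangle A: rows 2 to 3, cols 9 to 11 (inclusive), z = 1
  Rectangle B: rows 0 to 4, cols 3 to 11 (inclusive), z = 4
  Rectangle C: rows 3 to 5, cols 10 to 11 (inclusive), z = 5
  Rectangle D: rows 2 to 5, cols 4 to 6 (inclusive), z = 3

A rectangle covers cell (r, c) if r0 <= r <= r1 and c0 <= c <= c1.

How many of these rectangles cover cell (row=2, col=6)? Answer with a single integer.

Answer: 2

Derivation:
Check cell (2,6):
  A: rows 2-3 cols 9-11 -> outside (col miss)
  B: rows 0-4 cols 3-11 -> covers
  C: rows 3-5 cols 10-11 -> outside (row miss)
  D: rows 2-5 cols 4-6 -> covers
Count covering = 2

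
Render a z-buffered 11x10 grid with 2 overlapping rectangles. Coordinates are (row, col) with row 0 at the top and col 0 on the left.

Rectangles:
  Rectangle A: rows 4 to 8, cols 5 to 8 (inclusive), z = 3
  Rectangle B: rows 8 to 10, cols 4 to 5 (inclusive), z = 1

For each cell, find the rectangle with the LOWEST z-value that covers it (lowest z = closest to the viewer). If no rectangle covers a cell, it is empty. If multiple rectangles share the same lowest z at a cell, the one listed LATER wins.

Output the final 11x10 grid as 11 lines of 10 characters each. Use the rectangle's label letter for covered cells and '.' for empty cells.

..........
..........
..........
..........
.....AAAA.
.....AAAA.
.....AAAA.
.....AAAA.
....BBAAA.
....BB....
....BB....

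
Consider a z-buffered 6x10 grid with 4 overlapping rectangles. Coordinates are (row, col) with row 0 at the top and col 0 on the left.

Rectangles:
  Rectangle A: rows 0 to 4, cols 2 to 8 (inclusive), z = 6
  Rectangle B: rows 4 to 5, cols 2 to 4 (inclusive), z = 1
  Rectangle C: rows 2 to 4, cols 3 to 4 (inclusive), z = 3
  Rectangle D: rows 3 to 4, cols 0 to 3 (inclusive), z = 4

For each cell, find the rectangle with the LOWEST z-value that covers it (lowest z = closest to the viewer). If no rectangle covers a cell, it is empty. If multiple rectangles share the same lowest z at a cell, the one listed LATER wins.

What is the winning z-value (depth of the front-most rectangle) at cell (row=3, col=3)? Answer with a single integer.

Answer: 3

Derivation:
Check cell (3,3):
  A: rows 0-4 cols 2-8 z=6 -> covers; best now A (z=6)
  B: rows 4-5 cols 2-4 -> outside (row miss)
  C: rows 2-4 cols 3-4 z=3 -> covers; best now C (z=3)
  D: rows 3-4 cols 0-3 z=4 -> covers; best now C (z=3)
Winner: C at z=3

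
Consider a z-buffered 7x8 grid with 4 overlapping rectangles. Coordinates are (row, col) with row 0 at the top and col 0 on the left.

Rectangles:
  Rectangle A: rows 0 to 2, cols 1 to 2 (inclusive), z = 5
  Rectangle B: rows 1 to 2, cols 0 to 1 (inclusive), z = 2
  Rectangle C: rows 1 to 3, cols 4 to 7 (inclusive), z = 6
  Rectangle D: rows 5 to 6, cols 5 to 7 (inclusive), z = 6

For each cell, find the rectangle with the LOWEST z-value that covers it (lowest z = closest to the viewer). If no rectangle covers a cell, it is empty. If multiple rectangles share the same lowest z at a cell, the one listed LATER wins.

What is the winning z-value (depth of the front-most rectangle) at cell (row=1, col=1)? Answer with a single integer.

Check cell (1,1):
  A: rows 0-2 cols 1-2 z=5 -> covers; best now A (z=5)
  B: rows 1-2 cols 0-1 z=2 -> covers; best now B (z=2)
  C: rows 1-3 cols 4-7 -> outside (col miss)
  D: rows 5-6 cols 5-7 -> outside (row miss)
Winner: B at z=2

Answer: 2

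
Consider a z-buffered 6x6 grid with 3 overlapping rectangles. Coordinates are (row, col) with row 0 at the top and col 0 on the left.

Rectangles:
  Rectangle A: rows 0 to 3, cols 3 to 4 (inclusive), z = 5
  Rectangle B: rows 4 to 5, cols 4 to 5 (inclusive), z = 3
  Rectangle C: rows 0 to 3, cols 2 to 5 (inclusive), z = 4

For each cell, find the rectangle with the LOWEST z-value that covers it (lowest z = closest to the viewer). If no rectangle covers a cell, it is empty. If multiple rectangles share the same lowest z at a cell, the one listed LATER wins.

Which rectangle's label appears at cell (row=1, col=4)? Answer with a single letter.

Answer: C

Derivation:
Check cell (1,4):
  A: rows 0-3 cols 3-4 z=5 -> covers; best now A (z=5)
  B: rows 4-5 cols 4-5 -> outside (row miss)
  C: rows 0-3 cols 2-5 z=4 -> covers; best now C (z=4)
Winner: C at z=4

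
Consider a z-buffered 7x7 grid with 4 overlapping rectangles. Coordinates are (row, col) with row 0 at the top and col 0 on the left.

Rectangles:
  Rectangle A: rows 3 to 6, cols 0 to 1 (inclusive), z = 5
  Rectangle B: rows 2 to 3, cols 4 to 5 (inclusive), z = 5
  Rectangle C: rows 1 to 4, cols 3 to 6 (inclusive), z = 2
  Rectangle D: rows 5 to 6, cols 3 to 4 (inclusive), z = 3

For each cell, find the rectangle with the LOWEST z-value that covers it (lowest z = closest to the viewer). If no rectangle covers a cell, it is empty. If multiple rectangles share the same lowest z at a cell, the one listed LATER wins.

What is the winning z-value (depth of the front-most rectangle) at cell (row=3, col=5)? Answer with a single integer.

Check cell (3,5):
  A: rows 3-6 cols 0-1 -> outside (col miss)
  B: rows 2-3 cols 4-5 z=5 -> covers; best now B (z=5)
  C: rows 1-4 cols 3-6 z=2 -> covers; best now C (z=2)
  D: rows 5-6 cols 3-4 -> outside (row miss)
Winner: C at z=2

Answer: 2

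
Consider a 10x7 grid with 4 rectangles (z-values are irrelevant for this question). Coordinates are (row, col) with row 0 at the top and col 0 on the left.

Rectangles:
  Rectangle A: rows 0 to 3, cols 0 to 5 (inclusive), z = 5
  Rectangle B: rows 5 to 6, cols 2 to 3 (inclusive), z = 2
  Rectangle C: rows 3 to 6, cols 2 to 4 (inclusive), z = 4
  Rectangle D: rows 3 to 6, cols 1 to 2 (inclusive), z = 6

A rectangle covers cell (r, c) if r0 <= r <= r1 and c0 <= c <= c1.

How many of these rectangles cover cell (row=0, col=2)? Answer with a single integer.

Answer: 1

Derivation:
Check cell (0,2):
  A: rows 0-3 cols 0-5 -> covers
  B: rows 5-6 cols 2-3 -> outside (row miss)
  C: rows 3-6 cols 2-4 -> outside (row miss)
  D: rows 3-6 cols 1-2 -> outside (row miss)
Count covering = 1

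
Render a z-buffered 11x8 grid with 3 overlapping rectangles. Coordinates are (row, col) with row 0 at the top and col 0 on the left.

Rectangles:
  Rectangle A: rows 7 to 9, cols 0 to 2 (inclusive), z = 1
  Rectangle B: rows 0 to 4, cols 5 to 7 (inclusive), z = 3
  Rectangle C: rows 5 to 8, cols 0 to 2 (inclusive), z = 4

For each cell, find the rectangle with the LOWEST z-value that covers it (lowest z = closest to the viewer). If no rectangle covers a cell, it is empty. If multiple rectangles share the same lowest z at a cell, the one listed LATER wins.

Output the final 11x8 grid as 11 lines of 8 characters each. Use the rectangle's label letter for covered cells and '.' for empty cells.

.....BBB
.....BBB
.....BBB
.....BBB
.....BBB
CCC.....
CCC.....
AAA.....
AAA.....
AAA.....
........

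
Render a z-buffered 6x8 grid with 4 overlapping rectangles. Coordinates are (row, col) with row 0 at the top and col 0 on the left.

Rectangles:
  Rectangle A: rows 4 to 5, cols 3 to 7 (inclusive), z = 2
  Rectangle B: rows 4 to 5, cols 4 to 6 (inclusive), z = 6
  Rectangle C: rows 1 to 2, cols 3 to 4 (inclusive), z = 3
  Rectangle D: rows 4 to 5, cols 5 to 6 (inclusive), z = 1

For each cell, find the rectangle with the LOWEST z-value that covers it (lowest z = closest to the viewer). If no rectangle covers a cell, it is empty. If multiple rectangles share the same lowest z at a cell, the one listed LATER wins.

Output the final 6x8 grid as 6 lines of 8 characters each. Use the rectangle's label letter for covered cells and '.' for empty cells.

........
...CC...
...CC...
........
...AADDA
...AADDA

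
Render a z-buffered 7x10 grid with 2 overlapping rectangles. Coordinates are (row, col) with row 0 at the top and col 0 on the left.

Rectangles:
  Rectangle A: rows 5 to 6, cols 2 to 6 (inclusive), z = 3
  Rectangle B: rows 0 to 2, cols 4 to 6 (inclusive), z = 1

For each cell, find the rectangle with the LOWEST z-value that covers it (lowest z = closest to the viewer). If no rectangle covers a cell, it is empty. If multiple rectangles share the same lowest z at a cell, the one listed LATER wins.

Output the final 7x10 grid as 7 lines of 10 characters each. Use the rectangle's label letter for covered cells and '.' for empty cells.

....BBB...
....BBB...
....BBB...
..........
..........
..AAAAA...
..AAAAA...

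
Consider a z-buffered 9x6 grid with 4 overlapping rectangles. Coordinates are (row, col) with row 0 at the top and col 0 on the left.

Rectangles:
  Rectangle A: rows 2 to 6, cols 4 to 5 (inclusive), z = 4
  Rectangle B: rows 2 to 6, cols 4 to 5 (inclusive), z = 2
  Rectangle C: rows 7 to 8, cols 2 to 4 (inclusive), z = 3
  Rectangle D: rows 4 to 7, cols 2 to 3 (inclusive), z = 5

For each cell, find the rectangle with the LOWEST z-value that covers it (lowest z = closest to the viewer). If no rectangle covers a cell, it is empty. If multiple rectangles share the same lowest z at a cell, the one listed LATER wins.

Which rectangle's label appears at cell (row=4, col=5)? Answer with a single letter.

Answer: B

Derivation:
Check cell (4,5):
  A: rows 2-6 cols 4-5 z=4 -> covers; best now A (z=4)
  B: rows 2-6 cols 4-5 z=2 -> covers; best now B (z=2)
  C: rows 7-8 cols 2-4 -> outside (row miss)
  D: rows 4-7 cols 2-3 -> outside (col miss)
Winner: B at z=2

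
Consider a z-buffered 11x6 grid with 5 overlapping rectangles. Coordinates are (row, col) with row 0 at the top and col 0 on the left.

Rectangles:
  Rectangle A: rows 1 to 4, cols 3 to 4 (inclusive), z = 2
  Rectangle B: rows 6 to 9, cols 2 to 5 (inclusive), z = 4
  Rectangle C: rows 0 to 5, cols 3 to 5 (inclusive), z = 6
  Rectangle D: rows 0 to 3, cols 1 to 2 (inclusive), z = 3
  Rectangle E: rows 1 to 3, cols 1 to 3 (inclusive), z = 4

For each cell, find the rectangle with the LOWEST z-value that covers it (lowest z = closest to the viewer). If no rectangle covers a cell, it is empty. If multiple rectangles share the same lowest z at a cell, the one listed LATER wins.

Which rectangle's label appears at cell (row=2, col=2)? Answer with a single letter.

Answer: D

Derivation:
Check cell (2,2):
  A: rows 1-4 cols 3-4 -> outside (col miss)
  B: rows 6-9 cols 2-5 -> outside (row miss)
  C: rows 0-5 cols 3-5 -> outside (col miss)
  D: rows 0-3 cols 1-2 z=3 -> covers; best now D (z=3)
  E: rows 1-3 cols 1-3 z=4 -> covers; best now D (z=3)
Winner: D at z=3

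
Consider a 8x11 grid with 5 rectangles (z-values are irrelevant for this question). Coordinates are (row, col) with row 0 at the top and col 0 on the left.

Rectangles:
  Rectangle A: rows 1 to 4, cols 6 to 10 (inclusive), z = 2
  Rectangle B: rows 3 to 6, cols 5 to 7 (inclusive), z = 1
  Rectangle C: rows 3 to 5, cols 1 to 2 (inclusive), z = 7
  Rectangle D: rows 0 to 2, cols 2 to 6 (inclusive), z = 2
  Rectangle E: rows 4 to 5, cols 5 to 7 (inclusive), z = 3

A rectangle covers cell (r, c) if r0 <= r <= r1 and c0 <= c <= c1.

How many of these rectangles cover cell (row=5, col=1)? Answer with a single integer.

Answer: 1

Derivation:
Check cell (5,1):
  A: rows 1-4 cols 6-10 -> outside (row miss)
  B: rows 3-6 cols 5-7 -> outside (col miss)
  C: rows 3-5 cols 1-2 -> covers
  D: rows 0-2 cols 2-6 -> outside (row miss)
  E: rows 4-5 cols 5-7 -> outside (col miss)
Count covering = 1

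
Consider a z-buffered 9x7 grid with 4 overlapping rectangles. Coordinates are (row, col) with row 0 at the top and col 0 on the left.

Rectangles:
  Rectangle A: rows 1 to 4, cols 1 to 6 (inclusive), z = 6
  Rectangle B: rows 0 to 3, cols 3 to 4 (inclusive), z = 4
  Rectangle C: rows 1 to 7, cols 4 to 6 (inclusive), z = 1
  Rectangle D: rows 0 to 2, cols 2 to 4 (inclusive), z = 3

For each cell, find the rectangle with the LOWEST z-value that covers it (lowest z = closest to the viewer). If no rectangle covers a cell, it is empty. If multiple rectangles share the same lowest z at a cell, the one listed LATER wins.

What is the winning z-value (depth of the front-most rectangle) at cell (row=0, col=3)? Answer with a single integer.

Answer: 3

Derivation:
Check cell (0,3):
  A: rows 1-4 cols 1-6 -> outside (row miss)
  B: rows 0-3 cols 3-4 z=4 -> covers; best now B (z=4)
  C: rows 1-7 cols 4-6 -> outside (row miss)
  D: rows 0-2 cols 2-4 z=3 -> covers; best now D (z=3)
Winner: D at z=3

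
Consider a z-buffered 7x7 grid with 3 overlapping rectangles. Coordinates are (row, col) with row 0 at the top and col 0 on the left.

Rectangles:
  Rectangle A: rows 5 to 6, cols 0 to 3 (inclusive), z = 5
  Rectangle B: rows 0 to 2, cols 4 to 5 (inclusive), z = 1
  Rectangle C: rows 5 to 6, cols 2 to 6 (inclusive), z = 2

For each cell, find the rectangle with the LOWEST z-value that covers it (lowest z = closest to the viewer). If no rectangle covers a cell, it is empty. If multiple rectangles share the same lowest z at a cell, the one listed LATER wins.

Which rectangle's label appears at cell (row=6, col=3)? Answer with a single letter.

Answer: C

Derivation:
Check cell (6,3):
  A: rows 5-6 cols 0-3 z=5 -> covers; best now A (z=5)
  B: rows 0-2 cols 4-5 -> outside (row miss)
  C: rows 5-6 cols 2-6 z=2 -> covers; best now C (z=2)
Winner: C at z=2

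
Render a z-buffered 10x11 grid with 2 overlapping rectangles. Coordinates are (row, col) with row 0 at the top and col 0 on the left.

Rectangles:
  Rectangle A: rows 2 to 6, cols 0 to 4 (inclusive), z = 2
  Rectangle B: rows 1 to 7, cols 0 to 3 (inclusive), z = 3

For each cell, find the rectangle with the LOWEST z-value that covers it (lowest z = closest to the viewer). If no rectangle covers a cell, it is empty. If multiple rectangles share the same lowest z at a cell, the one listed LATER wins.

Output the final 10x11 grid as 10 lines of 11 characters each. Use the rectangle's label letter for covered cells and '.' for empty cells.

...........
BBBB.......
AAAAA......
AAAAA......
AAAAA......
AAAAA......
AAAAA......
BBBB.......
...........
...........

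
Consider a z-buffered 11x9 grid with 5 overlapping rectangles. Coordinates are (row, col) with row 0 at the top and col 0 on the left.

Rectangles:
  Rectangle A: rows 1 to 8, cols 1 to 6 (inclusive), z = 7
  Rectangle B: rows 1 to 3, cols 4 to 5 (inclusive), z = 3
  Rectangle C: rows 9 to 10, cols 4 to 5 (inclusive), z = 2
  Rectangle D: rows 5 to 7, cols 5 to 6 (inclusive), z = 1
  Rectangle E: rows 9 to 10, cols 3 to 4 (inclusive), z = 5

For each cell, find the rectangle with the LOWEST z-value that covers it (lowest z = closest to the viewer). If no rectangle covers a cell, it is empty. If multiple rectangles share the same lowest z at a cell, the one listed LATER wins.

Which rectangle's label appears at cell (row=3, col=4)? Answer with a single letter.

Answer: B

Derivation:
Check cell (3,4):
  A: rows 1-8 cols 1-6 z=7 -> covers; best now A (z=7)
  B: rows 1-3 cols 4-5 z=3 -> covers; best now B (z=3)
  C: rows 9-10 cols 4-5 -> outside (row miss)
  D: rows 5-7 cols 5-6 -> outside (row miss)
  E: rows 9-10 cols 3-4 -> outside (row miss)
Winner: B at z=3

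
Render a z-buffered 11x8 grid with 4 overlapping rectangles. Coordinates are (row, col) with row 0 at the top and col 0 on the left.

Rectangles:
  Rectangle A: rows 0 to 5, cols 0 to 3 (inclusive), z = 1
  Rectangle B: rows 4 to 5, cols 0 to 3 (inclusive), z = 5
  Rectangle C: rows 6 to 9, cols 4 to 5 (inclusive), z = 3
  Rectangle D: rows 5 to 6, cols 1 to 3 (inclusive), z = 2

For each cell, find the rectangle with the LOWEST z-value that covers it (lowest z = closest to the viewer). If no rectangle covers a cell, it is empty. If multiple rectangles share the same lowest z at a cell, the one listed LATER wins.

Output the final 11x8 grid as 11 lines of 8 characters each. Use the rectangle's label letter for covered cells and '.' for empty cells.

AAAA....
AAAA....
AAAA....
AAAA....
AAAA....
AAAA....
.DDDCC..
....CC..
....CC..
....CC..
........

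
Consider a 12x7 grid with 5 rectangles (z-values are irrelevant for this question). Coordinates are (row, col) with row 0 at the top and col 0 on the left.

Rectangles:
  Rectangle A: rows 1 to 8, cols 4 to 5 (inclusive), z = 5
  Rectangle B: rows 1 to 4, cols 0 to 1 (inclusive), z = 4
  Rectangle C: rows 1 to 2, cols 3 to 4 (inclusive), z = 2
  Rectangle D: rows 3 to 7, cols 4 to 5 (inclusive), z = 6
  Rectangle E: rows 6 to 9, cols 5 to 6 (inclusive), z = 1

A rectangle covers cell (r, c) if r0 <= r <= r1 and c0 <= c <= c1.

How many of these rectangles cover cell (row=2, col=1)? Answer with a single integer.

Check cell (2,1):
  A: rows 1-8 cols 4-5 -> outside (col miss)
  B: rows 1-4 cols 0-1 -> covers
  C: rows 1-2 cols 3-4 -> outside (col miss)
  D: rows 3-7 cols 4-5 -> outside (row miss)
  E: rows 6-9 cols 5-6 -> outside (row miss)
Count covering = 1

Answer: 1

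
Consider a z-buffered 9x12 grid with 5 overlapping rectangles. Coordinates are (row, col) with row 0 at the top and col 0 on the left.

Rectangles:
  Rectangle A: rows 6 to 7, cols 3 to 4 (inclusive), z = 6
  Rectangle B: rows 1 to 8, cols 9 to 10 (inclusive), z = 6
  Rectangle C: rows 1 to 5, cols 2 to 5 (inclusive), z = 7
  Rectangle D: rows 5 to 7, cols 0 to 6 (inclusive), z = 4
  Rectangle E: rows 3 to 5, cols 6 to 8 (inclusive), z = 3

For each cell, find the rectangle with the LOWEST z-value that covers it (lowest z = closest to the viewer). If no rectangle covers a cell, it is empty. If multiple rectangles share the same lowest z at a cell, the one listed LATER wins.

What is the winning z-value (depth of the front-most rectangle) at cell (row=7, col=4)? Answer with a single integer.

Check cell (7,4):
  A: rows 6-7 cols 3-4 z=6 -> covers; best now A (z=6)
  B: rows 1-8 cols 9-10 -> outside (col miss)
  C: rows 1-5 cols 2-5 -> outside (row miss)
  D: rows 5-7 cols 0-6 z=4 -> covers; best now D (z=4)
  E: rows 3-5 cols 6-8 -> outside (row miss)
Winner: D at z=4

Answer: 4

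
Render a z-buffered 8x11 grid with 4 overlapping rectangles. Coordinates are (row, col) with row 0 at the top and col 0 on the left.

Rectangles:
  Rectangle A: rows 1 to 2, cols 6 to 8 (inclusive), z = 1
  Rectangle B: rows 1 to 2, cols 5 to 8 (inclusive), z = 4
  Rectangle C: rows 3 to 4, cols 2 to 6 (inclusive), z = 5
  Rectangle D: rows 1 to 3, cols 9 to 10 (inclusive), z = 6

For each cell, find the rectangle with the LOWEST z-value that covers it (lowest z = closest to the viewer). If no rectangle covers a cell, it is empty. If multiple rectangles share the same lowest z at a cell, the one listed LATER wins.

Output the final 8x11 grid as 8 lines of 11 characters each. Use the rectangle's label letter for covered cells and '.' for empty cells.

...........
.....BAAADD
.....BAAADD
..CCCCC..DD
..CCCCC....
...........
...........
...........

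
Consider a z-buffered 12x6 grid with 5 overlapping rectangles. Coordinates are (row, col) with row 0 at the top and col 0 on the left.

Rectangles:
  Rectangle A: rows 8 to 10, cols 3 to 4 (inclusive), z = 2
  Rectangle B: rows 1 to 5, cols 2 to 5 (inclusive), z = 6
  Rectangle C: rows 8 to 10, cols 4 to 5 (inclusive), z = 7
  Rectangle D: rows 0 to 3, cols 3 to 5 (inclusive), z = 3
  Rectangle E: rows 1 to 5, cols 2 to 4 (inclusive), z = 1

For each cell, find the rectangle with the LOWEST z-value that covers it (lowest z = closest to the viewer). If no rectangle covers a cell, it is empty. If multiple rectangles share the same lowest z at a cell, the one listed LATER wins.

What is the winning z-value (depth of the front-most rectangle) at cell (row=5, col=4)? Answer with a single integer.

Answer: 1

Derivation:
Check cell (5,4):
  A: rows 8-10 cols 3-4 -> outside (row miss)
  B: rows 1-5 cols 2-5 z=6 -> covers; best now B (z=6)
  C: rows 8-10 cols 4-5 -> outside (row miss)
  D: rows 0-3 cols 3-5 -> outside (row miss)
  E: rows 1-5 cols 2-4 z=1 -> covers; best now E (z=1)
Winner: E at z=1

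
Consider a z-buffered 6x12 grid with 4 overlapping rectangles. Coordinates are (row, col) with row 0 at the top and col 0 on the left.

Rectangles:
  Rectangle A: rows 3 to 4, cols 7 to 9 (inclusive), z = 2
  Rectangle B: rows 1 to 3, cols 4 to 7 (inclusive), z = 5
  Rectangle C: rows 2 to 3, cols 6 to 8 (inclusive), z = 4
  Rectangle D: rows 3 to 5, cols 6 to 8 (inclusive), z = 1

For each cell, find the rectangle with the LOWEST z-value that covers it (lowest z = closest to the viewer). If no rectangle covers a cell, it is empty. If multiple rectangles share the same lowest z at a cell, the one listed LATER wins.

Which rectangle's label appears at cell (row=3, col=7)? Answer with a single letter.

Check cell (3,7):
  A: rows 3-4 cols 7-9 z=2 -> covers; best now A (z=2)
  B: rows 1-3 cols 4-7 z=5 -> covers; best now A (z=2)
  C: rows 2-3 cols 6-8 z=4 -> covers; best now A (z=2)
  D: rows 3-5 cols 6-8 z=1 -> covers; best now D (z=1)
Winner: D at z=1

Answer: D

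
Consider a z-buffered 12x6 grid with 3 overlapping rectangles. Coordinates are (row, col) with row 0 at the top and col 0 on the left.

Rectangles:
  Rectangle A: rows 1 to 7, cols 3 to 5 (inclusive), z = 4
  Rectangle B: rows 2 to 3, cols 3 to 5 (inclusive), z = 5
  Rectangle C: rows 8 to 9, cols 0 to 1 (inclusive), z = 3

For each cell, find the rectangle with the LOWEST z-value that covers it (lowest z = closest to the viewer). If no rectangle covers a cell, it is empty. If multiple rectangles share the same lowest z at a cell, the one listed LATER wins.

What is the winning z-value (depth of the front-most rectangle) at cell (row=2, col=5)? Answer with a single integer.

Check cell (2,5):
  A: rows 1-7 cols 3-5 z=4 -> covers; best now A (z=4)
  B: rows 2-3 cols 3-5 z=5 -> covers; best now A (z=4)
  C: rows 8-9 cols 0-1 -> outside (row miss)
Winner: A at z=4

Answer: 4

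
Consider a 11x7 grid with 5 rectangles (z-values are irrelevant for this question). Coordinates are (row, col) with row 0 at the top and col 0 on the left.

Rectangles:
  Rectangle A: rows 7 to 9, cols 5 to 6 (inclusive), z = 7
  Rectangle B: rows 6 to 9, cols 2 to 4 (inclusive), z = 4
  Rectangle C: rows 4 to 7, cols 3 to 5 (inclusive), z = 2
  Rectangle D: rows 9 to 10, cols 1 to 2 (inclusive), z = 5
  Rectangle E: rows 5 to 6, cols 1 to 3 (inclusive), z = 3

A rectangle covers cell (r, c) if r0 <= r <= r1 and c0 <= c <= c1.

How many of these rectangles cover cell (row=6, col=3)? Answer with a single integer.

Check cell (6,3):
  A: rows 7-9 cols 5-6 -> outside (row miss)
  B: rows 6-9 cols 2-4 -> covers
  C: rows 4-7 cols 3-5 -> covers
  D: rows 9-10 cols 1-2 -> outside (row miss)
  E: rows 5-6 cols 1-3 -> covers
Count covering = 3

Answer: 3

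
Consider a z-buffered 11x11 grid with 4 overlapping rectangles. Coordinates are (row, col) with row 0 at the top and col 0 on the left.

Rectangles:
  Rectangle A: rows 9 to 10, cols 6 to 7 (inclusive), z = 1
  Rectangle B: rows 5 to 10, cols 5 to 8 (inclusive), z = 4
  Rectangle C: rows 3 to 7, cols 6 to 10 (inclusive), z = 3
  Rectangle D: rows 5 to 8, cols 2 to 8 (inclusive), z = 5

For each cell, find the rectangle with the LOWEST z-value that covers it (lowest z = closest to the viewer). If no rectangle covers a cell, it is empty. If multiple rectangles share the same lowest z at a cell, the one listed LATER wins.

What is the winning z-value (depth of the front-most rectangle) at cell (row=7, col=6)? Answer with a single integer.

Check cell (7,6):
  A: rows 9-10 cols 6-7 -> outside (row miss)
  B: rows 5-10 cols 5-8 z=4 -> covers; best now B (z=4)
  C: rows 3-7 cols 6-10 z=3 -> covers; best now C (z=3)
  D: rows 5-8 cols 2-8 z=5 -> covers; best now C (z=3)
Winner: C at z=3

Answer: 3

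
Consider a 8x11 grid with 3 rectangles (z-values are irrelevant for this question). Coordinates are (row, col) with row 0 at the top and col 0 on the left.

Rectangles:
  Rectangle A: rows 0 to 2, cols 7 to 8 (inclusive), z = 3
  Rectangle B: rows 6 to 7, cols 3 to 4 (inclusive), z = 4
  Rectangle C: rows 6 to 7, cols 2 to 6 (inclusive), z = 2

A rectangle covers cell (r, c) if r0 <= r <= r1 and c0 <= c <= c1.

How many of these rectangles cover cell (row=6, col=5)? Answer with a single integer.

Check cell (6,5):
  A: rows 0-2 cols 7-8 -> outside (row miss)
  B: rows 6-7 cols 3-4 -> outside (col miss)
  C: rows 6-7 cols 2-6 -> covers
Count covering = 1

Answer: 1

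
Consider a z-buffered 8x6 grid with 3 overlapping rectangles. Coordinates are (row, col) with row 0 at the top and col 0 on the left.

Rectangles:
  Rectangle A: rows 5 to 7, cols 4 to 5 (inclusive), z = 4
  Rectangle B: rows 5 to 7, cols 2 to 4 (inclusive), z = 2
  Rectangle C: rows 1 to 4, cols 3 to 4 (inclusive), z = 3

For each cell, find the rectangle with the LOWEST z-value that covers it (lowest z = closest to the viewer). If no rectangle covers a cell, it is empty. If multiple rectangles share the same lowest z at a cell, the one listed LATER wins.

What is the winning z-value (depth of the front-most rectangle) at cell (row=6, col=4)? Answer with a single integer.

Check cell (6,4):
  A: rows 5-7 cols 4-5 z=4 -> covers; best now A (z=4)
  B: rows 5-7 cols 2-4 z=2 -> covers; best now B (z=2)
  C: rows 1-4 cols 3-4 -> outside (row miss)
Winner: B at z=2

Answer: 2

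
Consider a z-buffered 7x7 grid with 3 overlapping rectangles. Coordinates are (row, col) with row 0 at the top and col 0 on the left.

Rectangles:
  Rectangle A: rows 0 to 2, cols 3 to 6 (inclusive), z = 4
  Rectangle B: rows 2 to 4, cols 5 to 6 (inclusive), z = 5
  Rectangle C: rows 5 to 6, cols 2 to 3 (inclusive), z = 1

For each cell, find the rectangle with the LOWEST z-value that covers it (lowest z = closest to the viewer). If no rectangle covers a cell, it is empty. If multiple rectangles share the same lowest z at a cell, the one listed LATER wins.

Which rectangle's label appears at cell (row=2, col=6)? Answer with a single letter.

Check cell (2,6):
  A: rows 0-2 cols 3-6 z=4 -> covers; best now A (z=4)
  B: rows 2-4 cols 5-6 z=5 -> covers; best now A (z=4)
  C: rows 5-6 cols 2-3 -> outside (row miss)
Winner: A at z=4

Answer: A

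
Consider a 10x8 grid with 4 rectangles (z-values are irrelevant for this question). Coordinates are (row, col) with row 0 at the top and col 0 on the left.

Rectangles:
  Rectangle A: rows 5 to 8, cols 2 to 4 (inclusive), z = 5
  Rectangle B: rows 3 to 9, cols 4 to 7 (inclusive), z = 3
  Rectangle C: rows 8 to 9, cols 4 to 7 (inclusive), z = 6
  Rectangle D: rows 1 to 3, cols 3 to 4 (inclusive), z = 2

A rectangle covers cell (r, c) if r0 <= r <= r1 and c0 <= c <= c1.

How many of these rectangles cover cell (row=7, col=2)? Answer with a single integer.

Answer: 1

Derivation:
Check cell (7,2):
  A: rows 5-8 cols 2-4 -> covers
  B: rows 3-9 cols 4-7 -> outside (col miss)
  C: rows 8-9 cols 4-7 -> outside (row miss)
  D: rows 1-3 cols 3-4 -> outside (row miss)
Count covering = 1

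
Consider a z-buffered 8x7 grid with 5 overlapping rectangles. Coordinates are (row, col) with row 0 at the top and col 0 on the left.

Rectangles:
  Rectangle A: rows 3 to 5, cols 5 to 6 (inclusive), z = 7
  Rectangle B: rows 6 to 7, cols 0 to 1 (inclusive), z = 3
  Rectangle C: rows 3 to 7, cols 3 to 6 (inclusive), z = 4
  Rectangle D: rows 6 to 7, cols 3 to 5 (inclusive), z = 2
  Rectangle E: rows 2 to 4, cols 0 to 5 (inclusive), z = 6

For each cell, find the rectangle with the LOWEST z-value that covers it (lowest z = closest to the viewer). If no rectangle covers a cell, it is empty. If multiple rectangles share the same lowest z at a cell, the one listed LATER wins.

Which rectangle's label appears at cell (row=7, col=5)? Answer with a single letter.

Answer: D

Derivation:
Check cell (7,5):
  A: rows 3-5 cols 5-6 -> outside (row miss)
  B: rows 6-7 cols 0-1 -> outside (col miss)
  C: rows 3-7 cols 3-6 z=4 -> covers; best now C (z=4)
  D: rows 6-7 cols 3-5 z=2 -> covers; best now D (z=2)
  E: rows 2-4 cols 0-5 -> outside (row miss)
Winner: D at z=2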